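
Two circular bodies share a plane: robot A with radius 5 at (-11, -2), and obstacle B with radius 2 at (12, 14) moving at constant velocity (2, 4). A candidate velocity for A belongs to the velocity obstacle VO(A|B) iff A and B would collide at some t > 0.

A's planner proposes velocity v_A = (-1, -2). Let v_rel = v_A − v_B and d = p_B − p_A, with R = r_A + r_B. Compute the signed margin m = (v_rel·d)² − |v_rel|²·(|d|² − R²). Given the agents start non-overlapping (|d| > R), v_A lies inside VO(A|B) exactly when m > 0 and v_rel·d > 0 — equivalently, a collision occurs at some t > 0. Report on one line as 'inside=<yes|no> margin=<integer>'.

d = (23, 16),  |d|² = 785;  R = 5+2 = 7,  c = 785−7² = 736
v_rel = (-3, -6),  |v_rel|² = 45;  v_rel·d = (-3)·(23) + (-6)·(16) = -165
45·t² + 330·t + 736 = 0  ⇒  m = (-165)² − 45·736 = -5895
m = -5895 < 0,  v_rel·d = -165 < 0  ⇒  outside

inside=no margin=-5895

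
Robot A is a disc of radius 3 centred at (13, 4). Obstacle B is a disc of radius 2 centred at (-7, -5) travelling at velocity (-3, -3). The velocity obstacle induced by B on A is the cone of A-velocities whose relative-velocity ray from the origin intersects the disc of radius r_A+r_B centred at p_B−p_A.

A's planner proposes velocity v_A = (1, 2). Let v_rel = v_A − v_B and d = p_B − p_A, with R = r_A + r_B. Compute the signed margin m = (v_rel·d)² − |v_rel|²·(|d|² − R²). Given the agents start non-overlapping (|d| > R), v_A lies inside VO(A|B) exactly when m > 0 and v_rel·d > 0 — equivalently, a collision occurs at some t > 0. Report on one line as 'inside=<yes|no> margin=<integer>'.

d = (-20, -9),  |d|² = 481;  R = 3+2 = 5,  c = 481−5² = 456
v_rel = (4, 5),  |v_rel|² = 41;  v_rel·d = (4)·(-20) + (5)·(-9) = -125
41·t² + 250·t + 456 = 0  ⇒  m = (-125)² − 41·456 = -3071
m = -3071 < 0,  v_rel·d = -125 < 0  ⇒  outside

inside=no margin=-3071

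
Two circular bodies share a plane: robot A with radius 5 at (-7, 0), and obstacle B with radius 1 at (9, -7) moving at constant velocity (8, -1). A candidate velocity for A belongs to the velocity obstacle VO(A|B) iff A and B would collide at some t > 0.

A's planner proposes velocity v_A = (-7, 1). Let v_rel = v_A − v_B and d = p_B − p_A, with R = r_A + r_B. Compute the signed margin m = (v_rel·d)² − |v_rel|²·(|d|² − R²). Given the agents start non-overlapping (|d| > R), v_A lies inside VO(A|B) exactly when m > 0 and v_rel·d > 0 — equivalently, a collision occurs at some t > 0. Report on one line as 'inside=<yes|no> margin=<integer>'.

d = (16, -7),  |d|² = 305;  R = 5+1 = 6,  c = 305−6² = 269
v_rel = (-15, 2),  |v_rel|² = 229;  v_rel·d = (-15)·(16) + (2)·(-7) = -254
229·t² + 508·t + 269 = 0  ⇒  m = (-254)² − 229·269 = 2915
m = 2915 > 0,  v_rel·d = -254 < 0  ⇒  outside

inside=no margin=2915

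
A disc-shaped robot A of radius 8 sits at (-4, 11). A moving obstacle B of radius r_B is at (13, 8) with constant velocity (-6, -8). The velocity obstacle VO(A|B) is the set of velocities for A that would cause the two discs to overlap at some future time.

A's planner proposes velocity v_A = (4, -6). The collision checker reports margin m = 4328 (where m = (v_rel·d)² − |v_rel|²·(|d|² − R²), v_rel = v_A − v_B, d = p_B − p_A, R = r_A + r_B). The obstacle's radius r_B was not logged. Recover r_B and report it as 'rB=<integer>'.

m = 4328
d = (17, -3);  v_rel = (10, 2),  |v_rel|² = 104
v_rel×d = (10)·(-3) − (2)·(17) = -64
since m = R²·104 − (-64)²:  R² = (4096 + 4328) / 104 = 81
R = √81 = 9  ⇒  r_B = 9 − 8 = 1

rB=1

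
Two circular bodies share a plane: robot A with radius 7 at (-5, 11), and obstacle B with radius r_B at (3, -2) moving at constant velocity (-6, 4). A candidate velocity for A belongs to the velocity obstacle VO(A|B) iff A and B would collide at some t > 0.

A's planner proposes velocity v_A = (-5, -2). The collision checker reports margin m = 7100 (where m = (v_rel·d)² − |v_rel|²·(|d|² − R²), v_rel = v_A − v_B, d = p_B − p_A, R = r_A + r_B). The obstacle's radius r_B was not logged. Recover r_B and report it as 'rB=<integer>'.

m = 7100
d = (8, -13);  v_rel = (1, -6),  |v_rel|² = 37
v_rel×d = (1)·(-13) − (-6)·(8) = 35
since m = R²·37 − 35²:  R² = (1225 + 7100) / 37 = 225
R = √225 = 15  ⇒  r_B = 15 − 7 = 8

rB=8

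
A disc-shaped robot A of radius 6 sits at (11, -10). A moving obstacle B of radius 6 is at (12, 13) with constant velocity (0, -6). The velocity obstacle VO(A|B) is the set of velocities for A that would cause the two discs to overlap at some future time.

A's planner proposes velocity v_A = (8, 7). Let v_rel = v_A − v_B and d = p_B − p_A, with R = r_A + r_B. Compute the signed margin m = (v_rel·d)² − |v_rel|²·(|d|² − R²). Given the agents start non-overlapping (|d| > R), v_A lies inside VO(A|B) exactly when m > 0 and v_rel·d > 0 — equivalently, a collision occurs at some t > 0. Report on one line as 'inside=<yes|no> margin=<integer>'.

d = (1, 23),  |d|² = 530;  R = 6+6 = 12,  c = 530−12² = 386
v_rel = (8, 13),  |v_rel|² = 233;  v_rel·d = (8)·(1) + (13)·(23) = 307
233·t² − 614·t + 386 = 0  ⇒  m = 307² − 233·386 = 4311
m = 4311 > 0,  v_rel·d = 307 > 0  ⇒  inside

inside=yes margin=4311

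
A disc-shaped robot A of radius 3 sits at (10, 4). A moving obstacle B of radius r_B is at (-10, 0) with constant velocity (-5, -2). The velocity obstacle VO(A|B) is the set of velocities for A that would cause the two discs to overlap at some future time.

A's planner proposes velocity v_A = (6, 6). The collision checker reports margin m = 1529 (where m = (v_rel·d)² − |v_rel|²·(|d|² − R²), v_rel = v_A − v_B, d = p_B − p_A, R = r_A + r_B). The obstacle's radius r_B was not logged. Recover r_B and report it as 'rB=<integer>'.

m = 1529
d = (-20, -4);  v_rel = (11, 8),  |v_rel|² = 185
v_rel×d = (11)·(-4) − (8)·(-20) = 116
since m = R²·185 − 116²:  R² = (13456 + 1529) / 185 = 81
R = √81 = 9  ⇒  r_B = 9 − 3 = 6

rB=6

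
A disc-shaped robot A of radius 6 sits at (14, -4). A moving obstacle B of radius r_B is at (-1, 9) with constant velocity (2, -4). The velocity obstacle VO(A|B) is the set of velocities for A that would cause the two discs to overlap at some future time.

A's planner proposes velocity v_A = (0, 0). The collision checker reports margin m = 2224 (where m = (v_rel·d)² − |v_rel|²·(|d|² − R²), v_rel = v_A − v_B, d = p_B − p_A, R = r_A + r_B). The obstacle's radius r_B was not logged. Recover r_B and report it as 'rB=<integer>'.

m = 2224
d = (-15, 13);  v_rel = (-2, 4),  |v_rel|² = 20
v_rel×d = (-2)·(13) − (4)·(-15) = 34
since m = R²·20 − 34²:  R² = (1156 + 2224) / 20 = 169
R = √169 = 13  ⇒  r_B = 13 − 6 = 7

rB=7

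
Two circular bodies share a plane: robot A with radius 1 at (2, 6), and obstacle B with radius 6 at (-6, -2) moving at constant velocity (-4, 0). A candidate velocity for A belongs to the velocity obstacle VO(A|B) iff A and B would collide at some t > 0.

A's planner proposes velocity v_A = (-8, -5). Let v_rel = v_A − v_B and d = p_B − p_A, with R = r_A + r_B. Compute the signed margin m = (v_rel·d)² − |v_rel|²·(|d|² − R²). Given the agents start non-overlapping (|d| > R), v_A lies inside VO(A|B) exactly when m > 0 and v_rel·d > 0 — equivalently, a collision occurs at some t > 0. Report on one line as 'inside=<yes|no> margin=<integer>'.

d = (-8, -8),  |d|² = 128;  R = 1+6 = 7,  c = 128−7² = 79
v_rel = (-4, -5),  |v_rel|² = 41;  v_rel·d = (-4)·(-8) + (-5)·(-8) = 72
41·t² − 144·t + 79 = 0  ⇒  m = 72² − 41·79 = 1945
m = 1945 > 0,  v_rel·d = 72 > 0  ⇒  inside

inside=yes margin=1945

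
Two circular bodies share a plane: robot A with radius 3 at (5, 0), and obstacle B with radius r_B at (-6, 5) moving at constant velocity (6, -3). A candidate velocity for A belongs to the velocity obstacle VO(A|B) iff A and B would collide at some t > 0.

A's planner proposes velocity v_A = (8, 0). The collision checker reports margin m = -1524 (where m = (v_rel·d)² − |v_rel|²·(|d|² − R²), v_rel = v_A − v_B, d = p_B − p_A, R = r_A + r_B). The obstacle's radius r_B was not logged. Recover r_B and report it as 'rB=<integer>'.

m = -1524
d = (-11, 5);  v_rel = (2, 3),  |v_rel|² = 13
v_rel×d = (2)·(5) − (3)·(-11) = 43
since m = R²·13 − 43²:  R² = (1849 + -1524) / 13 = 25
R = √25 = 5  ⇒  r_B = 5 − 3 = 2

rB=2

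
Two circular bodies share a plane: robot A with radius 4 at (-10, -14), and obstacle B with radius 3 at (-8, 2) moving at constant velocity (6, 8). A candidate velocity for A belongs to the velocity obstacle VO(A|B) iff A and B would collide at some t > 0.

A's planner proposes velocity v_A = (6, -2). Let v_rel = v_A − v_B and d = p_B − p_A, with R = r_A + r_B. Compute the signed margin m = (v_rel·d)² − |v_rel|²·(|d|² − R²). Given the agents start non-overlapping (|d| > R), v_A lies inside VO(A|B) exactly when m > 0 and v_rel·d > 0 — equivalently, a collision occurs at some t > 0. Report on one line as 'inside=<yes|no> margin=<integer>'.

d = (2, 16),  |d|² = 260;  R = 4+3 = 7,  c = 260−7² = 211
v_rel = (0, -10),  |v_rel|² = 100;  v_rel·d = (0)·(2) + (-10)·(16) = -160
100·t² + 320·t + 211 = 0  ⇒  m = (-160)² − 100·211 = 4500
m = 4500 > 0,  v_rel·d = -160 < 0  ⇒  outside

inside=no margin=4500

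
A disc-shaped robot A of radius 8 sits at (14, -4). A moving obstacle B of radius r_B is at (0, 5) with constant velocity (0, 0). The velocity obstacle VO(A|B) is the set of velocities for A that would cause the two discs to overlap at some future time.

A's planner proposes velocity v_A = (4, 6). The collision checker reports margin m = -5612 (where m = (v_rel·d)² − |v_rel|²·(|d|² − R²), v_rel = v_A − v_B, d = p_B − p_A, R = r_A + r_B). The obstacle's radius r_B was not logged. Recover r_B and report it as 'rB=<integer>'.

m = -5612
d = (-14, 9);  v_rel = (4, 6),  |v_rel|² = 52
v_rel×d = (4)·(9) − (6)·(-14) = 120
since m = R²·52 − 120²:  R² = (14400 + -5612) / 52 = 169
R = √169 = 13  ⇒  r_B = 13 − 8 = 5

rB=5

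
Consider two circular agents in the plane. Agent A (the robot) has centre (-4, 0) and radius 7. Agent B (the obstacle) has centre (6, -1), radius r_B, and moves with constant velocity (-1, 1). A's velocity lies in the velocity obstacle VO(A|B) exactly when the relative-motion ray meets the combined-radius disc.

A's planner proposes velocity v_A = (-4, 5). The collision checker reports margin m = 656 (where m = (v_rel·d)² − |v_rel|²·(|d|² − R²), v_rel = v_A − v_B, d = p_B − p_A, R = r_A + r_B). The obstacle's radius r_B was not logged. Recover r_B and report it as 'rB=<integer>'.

m = 656
d = (10, -1);  v_rel = (-3, 4),  |v_rel|² = 25
v_rel×d = (-3)·(-1) − (4)·(10) = -37
since m = R²·25 − (-37)²:  R² = (1369 + 656) / 25 = 81
R = √81 = 9  ⇒  r_B = 9 − 7 = 2

rB=2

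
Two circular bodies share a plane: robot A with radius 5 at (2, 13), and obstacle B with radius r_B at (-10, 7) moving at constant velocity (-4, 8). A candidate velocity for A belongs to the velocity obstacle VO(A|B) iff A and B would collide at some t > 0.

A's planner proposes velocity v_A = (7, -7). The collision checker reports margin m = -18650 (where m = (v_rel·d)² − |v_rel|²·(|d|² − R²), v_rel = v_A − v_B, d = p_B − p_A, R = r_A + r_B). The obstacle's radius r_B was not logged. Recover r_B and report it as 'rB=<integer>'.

m = -18650
d = (-12, -6);  v_rel = (11, -15),  |v_rel|² = 346
v_rel×d = (11)·(-6) − (-15)·(-12) = -246
since m = R²·346 − (-246)²:  R² = (60516 + -18650) / 346 = 121
R = √121 = 11  ⇒  r_B = 11 − 5 = 6

rB=6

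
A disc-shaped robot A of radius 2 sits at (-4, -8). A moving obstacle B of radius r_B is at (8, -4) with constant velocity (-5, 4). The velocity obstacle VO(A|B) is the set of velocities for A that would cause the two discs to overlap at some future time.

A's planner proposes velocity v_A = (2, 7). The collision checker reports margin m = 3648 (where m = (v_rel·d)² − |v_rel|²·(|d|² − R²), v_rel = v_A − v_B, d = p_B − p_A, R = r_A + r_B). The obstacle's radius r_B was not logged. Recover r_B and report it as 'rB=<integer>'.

m = 3648
d = (12, 4);  v_rel = (7, 3),  |v_rel|² = 58
v_rel×d = (7)·(4) − (3)·(12) = -8
since m = R²·58 − (-8)²:  R² = (64 + 3648) / 58 = 64
R = √64 = 8  ⇒  r_B = 8 − 2 = 6

rB=6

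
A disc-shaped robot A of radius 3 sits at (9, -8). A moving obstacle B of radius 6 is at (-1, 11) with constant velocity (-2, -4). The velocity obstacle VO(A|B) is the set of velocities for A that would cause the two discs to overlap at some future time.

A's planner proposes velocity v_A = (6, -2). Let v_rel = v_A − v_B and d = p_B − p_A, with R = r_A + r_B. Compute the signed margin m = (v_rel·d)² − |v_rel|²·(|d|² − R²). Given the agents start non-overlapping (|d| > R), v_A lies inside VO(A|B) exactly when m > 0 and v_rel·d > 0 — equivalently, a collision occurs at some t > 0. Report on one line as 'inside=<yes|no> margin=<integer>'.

d = (-10, 19),  |d|² = 461;  R = 3+6 = 9,  c = 461−9² = 380
v_rel = (8, 2),  |v_rel|² = 68;  v_rel·d = (8)·(-10) + (2)·(19) = -42
68·t² + 84·t + 380 = 0  ⇒  m = (-42)² − 68·380 = -24076
m = -24076 < 0,  v_rel·d = -42 < 0  ⇒  outside

inside=no margin=-24076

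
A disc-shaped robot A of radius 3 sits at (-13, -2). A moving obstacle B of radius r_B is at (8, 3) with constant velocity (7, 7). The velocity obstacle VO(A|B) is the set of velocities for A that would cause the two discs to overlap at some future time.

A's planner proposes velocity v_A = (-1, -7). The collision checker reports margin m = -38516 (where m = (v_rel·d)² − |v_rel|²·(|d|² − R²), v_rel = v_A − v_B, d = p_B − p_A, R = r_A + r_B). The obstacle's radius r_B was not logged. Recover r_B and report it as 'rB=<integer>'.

m = -38516
d = (21, 5);  v_rel = (-8, -14),  |v_rel|² = 260
v_rel×d = (-8)·(5) − (-14)·(21) = 254
since m = R²·260 − 254²:  R² = (64516 + -38516) / 260 = 100
R = √100 = 10  ⇒  r_B = 10 − 3 = 7

rB=7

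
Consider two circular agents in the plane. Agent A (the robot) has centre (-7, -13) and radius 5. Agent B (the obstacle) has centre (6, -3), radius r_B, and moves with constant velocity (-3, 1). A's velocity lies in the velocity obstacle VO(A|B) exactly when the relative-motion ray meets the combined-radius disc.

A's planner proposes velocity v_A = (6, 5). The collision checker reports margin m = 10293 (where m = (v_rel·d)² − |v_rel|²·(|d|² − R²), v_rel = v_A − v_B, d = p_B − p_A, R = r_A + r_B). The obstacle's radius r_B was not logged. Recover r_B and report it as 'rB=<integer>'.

m = 10293
d = (13, 10);  v_rel = (9, 4),  |v_rel|² = 97
v_rel×d = (9)·(10) − (4)·(13) = 38
since m = R²·97 − 38²:  R² = (1444 + 10293) / 97 = 121
R = √121 = 11  ⇒  r_B = 11 − 5 = 6

rB=6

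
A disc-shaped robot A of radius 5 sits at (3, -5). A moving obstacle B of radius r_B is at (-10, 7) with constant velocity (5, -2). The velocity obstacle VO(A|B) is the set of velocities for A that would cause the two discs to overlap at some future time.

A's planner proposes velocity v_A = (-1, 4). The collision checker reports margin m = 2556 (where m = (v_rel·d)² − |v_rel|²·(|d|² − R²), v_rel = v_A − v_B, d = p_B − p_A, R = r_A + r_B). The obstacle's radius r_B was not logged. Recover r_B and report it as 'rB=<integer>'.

m = 2556
d = (-13, 12);  v_rel = (-6, 6),  |v_rel|² = 72
v_rel×d = (-6)·(12) − (6)·(-13) = 6
since m = R²·72 − 6²:  R² = (36 + 2556) / 72 = 36
R = √36 = 6  ⇒  r_B = 6 − 5 = 1

rB=1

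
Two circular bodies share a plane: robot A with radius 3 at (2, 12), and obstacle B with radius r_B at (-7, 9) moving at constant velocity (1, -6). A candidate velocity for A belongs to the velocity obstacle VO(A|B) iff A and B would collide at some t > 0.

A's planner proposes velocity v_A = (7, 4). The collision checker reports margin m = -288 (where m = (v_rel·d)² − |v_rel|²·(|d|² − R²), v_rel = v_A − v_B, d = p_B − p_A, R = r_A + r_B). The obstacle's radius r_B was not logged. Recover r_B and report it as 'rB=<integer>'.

m = -288
d = (-9, -3);  v_rel = (6, 10),  |v_rel|² = 136
v_rel×d = (6)·(-3) − (10)·(-9) = 72
since m = R²·136 − 72²:  R² = (5184 + -288) / 136 = 36
R = √36 = 6  ⇒  r_B = 6 − 3 = 3

rB=3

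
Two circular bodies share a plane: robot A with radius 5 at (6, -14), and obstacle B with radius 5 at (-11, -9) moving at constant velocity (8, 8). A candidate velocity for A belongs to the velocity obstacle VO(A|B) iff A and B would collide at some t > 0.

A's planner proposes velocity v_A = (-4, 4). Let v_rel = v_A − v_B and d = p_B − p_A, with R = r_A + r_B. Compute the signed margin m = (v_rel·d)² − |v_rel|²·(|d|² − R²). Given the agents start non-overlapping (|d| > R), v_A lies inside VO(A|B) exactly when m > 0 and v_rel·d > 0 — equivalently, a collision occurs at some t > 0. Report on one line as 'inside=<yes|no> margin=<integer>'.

d = (-17, 5),  |d|² = 314;  R = 5+5 = 10,  c = 314−10² = 214
v_rel = (-12, -4),  |v_rel|² = 160;  v_rel·d = (-12)·(-17) + (-4)·(5) = 184
160·t² − 368·t + 214 = 0  ⇒  m = 184² − 160·214 = -384
m = -384 < 0,  v_rel·d = 184 > 0  ⇒  outside

inside=no margin=-384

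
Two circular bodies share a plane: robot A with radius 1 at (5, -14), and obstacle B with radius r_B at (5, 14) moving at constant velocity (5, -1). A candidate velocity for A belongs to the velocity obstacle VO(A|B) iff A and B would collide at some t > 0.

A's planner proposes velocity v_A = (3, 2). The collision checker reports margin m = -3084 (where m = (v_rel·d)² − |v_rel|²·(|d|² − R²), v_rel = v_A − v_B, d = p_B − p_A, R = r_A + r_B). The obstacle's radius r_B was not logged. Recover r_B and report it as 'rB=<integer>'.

m = -3084
d = (0, 28);  v_rel = (-2, 3),  |v_rel|² = 13
v_rel×d = (-2)·(28) − (3)·(0) = -56
since m = R²·13 − (-56)²:  R² = (3136 + -3084) / 13 = 4
R = √4 = 2  ⇒  r_B = 2 − 1 = 1

rB=1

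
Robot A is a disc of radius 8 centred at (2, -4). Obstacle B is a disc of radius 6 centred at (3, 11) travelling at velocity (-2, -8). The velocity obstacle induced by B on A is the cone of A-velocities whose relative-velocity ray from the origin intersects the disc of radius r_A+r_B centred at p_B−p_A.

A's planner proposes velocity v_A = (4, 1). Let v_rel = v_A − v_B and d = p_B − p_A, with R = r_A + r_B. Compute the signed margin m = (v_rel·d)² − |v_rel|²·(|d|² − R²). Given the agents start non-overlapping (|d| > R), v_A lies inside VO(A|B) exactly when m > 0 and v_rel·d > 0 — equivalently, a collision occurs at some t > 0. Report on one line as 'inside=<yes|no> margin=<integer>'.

d = (1, 15),  |d|² = 226;  R = 8+6 = 14,  c = 226−14² = 30
v_rel = (6, 9),  |v_rel|² = 117;  v_rel·d = (6)·(1) + (9)·(15) = 141
117·t² − 282·t + 30 = 0  ⇒  m = 141² − 117·30 = 16371
m = 16371 > 0,  v_rel·d = 141 > 0  ⇒  inside

inside=yes margin=16371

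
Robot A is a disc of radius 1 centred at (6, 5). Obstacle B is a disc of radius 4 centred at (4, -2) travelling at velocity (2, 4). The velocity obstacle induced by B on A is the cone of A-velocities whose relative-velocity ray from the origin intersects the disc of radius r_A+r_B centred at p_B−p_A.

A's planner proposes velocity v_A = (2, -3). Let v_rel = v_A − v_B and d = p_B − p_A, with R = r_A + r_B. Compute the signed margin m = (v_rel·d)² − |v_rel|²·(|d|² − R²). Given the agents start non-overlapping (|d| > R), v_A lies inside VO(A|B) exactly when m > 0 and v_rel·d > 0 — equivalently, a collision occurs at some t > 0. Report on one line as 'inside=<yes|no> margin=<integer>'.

d = (-2, -7),  |d|² = 53;  R = 1+4 = 5,  c = 53−5² = 28
v_rel = (0, -7),  |v_rel|² = 49;  v_rel·d = (0)·(-2) + (-7)·(-7) = 49
49·t² − 98·t + 28 = 0  ⇒  m = 49² − 49·28 = 1029
m = 1029 > 0,  v_rel·d = 49 > 0  ⇒  inside

inside=yes margin=1029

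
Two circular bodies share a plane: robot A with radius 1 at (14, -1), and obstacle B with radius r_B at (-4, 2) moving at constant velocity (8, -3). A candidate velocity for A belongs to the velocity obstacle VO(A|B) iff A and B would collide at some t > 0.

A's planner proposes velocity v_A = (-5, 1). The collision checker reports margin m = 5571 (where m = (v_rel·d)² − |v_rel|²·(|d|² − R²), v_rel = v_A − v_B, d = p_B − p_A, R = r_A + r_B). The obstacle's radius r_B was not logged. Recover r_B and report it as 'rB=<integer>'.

m = 5571
d = (-18, 3);  v_rel = (-13, 4),  |v_rel|² = 185
v_rel×d = (-13)·(3) − (4)·(-18) = 33
since m = R²·185 − 33²:  R² = (1089 + 5571) / 185 = 36
R = √36 = 6  ⇒  r_B = 6 − 1 = 5

rB=5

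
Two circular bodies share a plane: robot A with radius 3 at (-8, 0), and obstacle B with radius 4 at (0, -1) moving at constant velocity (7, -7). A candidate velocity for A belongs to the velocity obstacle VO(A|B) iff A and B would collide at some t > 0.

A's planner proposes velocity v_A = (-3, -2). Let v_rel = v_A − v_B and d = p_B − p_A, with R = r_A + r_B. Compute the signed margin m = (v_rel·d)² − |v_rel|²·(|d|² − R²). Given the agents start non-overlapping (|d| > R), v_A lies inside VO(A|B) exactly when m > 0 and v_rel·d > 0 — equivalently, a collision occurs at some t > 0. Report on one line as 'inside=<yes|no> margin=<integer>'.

d = (8, -1),  |d|² = 65;  R = 3+4 = 7,  c = 65−7² = 16
v_rel = (-10, 5),  |v_rel|² = 125;  v_rel·d = (-10)·(8) + (5)·(-1) = -85
125·t² + 170·t + 16 = 0  ⇒  m = (-85)² − 125·16 = 5225
m = 5225 > 0,  v_rel·d = -85 < 0  ⇒  outside

inside=no margin=5225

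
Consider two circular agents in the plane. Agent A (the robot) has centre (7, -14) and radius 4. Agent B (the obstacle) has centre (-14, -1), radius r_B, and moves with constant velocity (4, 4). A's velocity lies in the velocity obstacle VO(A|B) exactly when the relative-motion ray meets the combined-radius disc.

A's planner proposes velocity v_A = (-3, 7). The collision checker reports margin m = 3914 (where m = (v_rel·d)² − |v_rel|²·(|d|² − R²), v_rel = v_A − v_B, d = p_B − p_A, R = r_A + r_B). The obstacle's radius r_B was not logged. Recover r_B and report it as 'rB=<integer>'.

m = 3914
d = (-21, 13);  v_rel = (-7, 3),  |v_rel|² = 58
v_rel×d = (-7)·(13) − (3)·(-21) = -28
since m = R²·58 − (-28)²:  R² = (784 + 3914) / 58 = 81
R = √81 = 9  ⇒  r_B = 9 − 4 = 5

rB=5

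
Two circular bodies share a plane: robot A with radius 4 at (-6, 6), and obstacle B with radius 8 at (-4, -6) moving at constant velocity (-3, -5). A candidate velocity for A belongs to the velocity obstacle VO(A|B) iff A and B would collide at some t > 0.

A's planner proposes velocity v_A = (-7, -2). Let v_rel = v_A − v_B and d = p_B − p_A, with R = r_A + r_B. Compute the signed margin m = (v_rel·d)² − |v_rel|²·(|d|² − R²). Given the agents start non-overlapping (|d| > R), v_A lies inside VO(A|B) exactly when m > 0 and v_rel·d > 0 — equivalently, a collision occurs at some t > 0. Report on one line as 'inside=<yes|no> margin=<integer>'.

d = (2, -12),  |d|² = 148;  R = 4+8 = 12,  c = 148−12² = 4
v_rel = (-4, 3),  |v_rel|² = 25;  v_rel·d = (-4)·(2) + (3)·(-12) = -44
25·t² + 88·t + 4 = 0  ⇒  m = (-44)² − 25·4 = 1836
m = 1836 > 0,  v_rel·d = -44 < 0  ⇒  outside

inside=no margin=1836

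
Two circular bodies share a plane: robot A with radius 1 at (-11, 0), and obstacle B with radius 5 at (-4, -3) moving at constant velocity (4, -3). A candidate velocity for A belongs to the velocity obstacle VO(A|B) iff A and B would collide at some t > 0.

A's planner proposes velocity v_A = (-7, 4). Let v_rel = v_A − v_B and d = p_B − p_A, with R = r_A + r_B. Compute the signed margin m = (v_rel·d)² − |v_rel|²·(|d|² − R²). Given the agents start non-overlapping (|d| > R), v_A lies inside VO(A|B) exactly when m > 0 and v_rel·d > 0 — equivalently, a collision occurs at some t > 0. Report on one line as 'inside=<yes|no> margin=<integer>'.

d = (7, -3),  |d|² = 58;  R = 1+5 = 6,  c = 58−6² = 22
v_rel = (-11, 7),  |v_rel|² = 170;  v_rel·d = (-11)·(7) + (7)·(-3) = -98
170·t² + 196·t + 22 = 0  ⇒  m = (-98)² − 170·22 = 5864
m = 5864 > 0,  v_rel·d = -98 < 0  ⇒  outside

inside=no margin=5864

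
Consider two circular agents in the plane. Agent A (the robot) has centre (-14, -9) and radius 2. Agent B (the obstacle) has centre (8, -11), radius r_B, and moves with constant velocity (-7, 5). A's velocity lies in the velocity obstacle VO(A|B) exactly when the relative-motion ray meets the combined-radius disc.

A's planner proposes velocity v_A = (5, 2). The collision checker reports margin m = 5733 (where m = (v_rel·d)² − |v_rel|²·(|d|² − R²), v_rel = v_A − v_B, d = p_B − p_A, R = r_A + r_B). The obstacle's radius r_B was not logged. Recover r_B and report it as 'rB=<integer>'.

m = 5733
d = (22, -2);  v_rel = (12, -3),  |v_rel|² = 153
v_rel×d = (12)·(-2) − (-3)·(22) = 42
since m = R²·153 − 42²:  R² = (1764 + 5733) / 153 = 49
R = √49 = 7  ⇒  r_B = 7 − 2 = 5

rB=5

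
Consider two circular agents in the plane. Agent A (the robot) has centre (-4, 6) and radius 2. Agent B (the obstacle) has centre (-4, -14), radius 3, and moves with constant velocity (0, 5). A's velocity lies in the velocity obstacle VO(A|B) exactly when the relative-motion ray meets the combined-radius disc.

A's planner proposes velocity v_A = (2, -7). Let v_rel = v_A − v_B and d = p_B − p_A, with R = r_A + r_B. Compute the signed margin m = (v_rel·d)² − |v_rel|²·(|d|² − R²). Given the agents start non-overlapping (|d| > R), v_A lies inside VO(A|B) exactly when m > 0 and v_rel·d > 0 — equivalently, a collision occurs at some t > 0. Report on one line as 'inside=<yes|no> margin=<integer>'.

d = (0, -20),  |d|² = 400;  R = 2+3 = 5,  c = 400−5² = 375
v_rel = (2, -12),  |v_rel|² = 148;  v_rel·d = (2)·(0) + (-12)·(-20) = 240
148·t² − 480·t + 375 = 0  ⇒  m = 240² − 148·375 = 2100
m = 2100 > 0,  v_rel·d = 240 > 0  ⇒  inside

inside=yes margin=2100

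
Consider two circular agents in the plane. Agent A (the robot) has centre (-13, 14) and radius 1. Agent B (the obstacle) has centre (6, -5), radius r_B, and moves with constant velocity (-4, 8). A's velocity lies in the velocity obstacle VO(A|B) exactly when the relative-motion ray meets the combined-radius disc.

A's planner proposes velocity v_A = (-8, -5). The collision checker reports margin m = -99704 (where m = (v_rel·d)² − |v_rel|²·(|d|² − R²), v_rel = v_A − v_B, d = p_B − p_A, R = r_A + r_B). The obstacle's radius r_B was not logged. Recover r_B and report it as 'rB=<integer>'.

m = -99704
d = (19, -19);  v_rel = (-4, -13),  |v_rel|² = 185
v_rel×d = (-4)·(-19) − (-13)·(19) = 323
since m = R²·185 − 323²:  R² = (104329 + -99704) / 185 = 25
R = √25 = 5  ⇒  r_B = 5 − 1 = 4

rB=4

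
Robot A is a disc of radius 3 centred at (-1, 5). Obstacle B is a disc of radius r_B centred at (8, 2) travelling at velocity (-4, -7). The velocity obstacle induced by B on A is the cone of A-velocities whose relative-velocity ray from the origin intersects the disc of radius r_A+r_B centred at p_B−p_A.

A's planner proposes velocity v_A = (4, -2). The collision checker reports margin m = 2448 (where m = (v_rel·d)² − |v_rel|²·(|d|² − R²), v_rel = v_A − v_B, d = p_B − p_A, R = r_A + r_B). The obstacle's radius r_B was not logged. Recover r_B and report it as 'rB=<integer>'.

m = 2448
d = (9, -3);  v_rel = (8, 5),  |v_rel|² = 89
v_rel×d = (8)·(-3) − (5)·(9) = -69
since m = R²·89 − (-69)²:  R² = (4761 + 2448) / 89 = 81
R = √81 = 9  ⇒  r_B = 9 − 3 = 6

rB=6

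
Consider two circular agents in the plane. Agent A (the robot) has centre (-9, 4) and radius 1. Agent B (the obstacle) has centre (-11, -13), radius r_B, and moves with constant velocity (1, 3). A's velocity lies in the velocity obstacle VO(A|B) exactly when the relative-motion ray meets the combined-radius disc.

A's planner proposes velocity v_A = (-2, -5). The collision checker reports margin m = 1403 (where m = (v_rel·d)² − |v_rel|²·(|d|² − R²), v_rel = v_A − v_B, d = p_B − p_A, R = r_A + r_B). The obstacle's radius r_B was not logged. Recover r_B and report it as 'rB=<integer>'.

m = 1403
d = (-2, -17);  v_rel = (-3, -8),  |v_rel|² = 73
v_rel×d = (-3)·(-17) − (-8)·(-2) = 35
since m = R²·73 − 35²:  R² = (1225 + 1403) / 73 = 36
R = √36 = 6  ⇒  r_B = 6 − 1 = 5

rB=5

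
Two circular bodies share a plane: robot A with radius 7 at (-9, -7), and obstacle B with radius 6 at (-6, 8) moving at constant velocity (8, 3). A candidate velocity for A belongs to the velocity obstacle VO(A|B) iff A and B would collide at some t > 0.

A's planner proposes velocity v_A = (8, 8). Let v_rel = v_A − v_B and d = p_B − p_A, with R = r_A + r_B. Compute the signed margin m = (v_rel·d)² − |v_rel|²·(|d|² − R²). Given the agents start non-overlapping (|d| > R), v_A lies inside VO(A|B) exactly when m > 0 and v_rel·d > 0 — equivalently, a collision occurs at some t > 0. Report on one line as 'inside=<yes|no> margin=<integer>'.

d = (3, 15),  |d|² = 234;  R = 7+6 = 13,  c = 234−13² = 65
v_rel = (0, 5),  |v_rel|² = 25;  v_rel·d = (0)·(3) + (5)·(15) = 75
25·t² − 150·t + 65 = 0  ⇒  m = 75² − 25·65 = 4000
m = 4000 > 0,  v_rel·d = 75 > 0  ⇒  inside

inside=yes margin=4000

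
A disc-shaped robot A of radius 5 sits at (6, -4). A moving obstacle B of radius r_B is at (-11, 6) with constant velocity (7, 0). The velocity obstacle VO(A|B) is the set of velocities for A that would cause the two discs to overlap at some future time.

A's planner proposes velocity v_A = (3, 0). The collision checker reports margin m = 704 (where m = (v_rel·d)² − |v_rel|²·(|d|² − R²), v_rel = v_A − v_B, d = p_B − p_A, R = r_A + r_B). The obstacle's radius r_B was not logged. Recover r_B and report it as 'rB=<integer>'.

m = 704
d = (-17, 10);  v_rel = (-4, 0),  |v_rel|² = 16
v_rel×d = (-4)·(10) − (0)·(-17) = -40
since m = R²·16 − (-40)²:  R² = (1600 + 704) / 16 = 144
R = √144 = 12  ⇒  r_B = 12 − 5 = 7

rB=7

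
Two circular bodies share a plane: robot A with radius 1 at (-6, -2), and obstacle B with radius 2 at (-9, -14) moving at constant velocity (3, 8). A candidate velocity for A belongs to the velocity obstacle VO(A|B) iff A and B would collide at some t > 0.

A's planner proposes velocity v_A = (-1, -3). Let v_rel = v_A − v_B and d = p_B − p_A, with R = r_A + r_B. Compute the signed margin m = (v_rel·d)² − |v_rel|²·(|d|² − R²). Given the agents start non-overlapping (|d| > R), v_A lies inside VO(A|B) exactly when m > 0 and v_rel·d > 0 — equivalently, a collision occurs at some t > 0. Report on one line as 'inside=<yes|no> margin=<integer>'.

d = (-3, -12),  |d|² = 153;  R = 1+2 = 3,  c = 153−3² = 144
v_rel = (-4, -11),  |v_rel|² = 137;  v_rel·d = (-4)·(-3) + (-11)·(-12) = 144
137·t² − 288·t + 144 = 0  ⇒  m = 144² − 137·144 = 1008
m = 1008 > 0,  v_rel·d = 144 > 0  ⇒  inside

inside=yes margin=1008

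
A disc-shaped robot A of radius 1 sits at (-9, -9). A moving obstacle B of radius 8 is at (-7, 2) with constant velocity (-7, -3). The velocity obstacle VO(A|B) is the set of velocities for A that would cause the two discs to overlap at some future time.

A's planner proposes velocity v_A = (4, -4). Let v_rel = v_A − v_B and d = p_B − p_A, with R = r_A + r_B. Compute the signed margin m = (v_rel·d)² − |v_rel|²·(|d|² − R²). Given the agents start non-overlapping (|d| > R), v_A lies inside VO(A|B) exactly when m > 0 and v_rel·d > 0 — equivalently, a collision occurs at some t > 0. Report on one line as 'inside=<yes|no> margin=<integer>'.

d = (2, 11),  |d|² = 125;  R = 1+8 = 9,  c = 125−9² = 44
v_rel = (11, -1),  |v_rel|² = 122;  v_rel·d = (11)·(2) + (-1)·(11) = 11
122·t² − 22·t + 44 = 0  ⇒  m = 11² − 122·44 = -5247
m = -5247 < 0,  v_rel·d = 11 > 0  ⇒  outside

inside=no margin=-5247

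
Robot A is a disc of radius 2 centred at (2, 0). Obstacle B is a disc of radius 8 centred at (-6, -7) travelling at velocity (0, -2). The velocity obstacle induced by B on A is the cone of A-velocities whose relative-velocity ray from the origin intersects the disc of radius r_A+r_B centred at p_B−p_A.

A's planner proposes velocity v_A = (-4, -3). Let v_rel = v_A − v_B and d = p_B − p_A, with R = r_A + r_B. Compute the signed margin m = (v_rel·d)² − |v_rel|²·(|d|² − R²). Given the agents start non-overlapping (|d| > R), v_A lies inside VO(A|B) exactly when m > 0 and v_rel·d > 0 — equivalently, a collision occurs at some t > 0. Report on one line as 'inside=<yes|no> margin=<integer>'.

d = (-8, -7),  |d|² = 113;  R = 2+8 = 10,  c = 113−10² = 13
v_rel = (-4, -1),  |v_rel|² = 17;  v_rel·d = (-4)·(-8) + (-1)·(-7) = 39
17·t² − 78·t + 13 = 0  ⇒  m = 39² − 17·13 = 1300
m = 1300 > 0,  v_rel·d = 39 > 0  ⇒  inside

inside=yes margin=1300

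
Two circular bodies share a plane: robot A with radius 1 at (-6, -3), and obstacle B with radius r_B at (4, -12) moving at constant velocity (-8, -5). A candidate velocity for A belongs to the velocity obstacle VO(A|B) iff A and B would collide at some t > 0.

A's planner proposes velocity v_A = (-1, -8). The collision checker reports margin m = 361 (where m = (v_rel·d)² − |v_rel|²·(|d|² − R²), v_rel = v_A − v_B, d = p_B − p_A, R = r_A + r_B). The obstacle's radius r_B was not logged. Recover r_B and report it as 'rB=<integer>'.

m = 361
d = (10, -9);  v_rel = (7, -3),  |v_rel|² = 58
v_rel×d = (7)·(-9) − (-3)·(10) = -33
since m = R²·58 − (-33)²:  R² = (1089 + 361) / 58 = 25
R = √25 = 5  ⇒  r_B = 5 − 1 = 4

rB=4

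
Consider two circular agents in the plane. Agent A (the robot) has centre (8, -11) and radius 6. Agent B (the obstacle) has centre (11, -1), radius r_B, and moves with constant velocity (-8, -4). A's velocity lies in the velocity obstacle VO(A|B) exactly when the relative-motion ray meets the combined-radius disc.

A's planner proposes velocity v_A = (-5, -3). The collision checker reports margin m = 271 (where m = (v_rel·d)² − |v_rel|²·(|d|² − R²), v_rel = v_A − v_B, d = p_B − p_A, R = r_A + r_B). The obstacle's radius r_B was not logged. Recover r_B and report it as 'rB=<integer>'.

m = 271
d = (3, 10);  v_rel = (3, 1),  |v_rel|² = 10
v_rel×d = (3)·(10) − (1)·(3) = 27
since m = R²·10 − 27²:  R² = (729 + 271) / 10 = 100
R = √100 = 10  ⇒  r_B = 10 − 6 = 4

rB=4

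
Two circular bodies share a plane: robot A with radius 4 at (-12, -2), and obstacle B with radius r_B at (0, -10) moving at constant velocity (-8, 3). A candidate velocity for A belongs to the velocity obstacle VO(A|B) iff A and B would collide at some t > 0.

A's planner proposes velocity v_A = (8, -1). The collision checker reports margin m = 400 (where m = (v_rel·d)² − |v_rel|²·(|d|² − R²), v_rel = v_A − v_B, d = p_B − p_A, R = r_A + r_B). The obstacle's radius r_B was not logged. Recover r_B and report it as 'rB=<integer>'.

m = 400
d = (12, -8);  v_rel = (16, -4),  |v_rel|² = 272
v_rel×d = (16)·(-8) − (-4)·(12) = -80
since m = R²·272 − (-80)²:  R² = (6400 + 400) / 272 = 25
R = √25 = 5  ⇒  r_B = 5 − 4 = 1

rB=1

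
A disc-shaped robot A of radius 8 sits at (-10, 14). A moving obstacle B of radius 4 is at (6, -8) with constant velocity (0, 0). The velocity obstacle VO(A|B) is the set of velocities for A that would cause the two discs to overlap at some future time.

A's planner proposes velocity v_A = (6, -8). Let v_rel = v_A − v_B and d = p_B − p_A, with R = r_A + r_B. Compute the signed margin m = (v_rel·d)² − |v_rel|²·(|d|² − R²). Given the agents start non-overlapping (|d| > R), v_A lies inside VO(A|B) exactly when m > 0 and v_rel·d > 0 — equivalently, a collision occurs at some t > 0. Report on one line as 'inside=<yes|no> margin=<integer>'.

d = (16, -22),  |d|² = 740;  R = 8+4 = 12,  c = 740−12² = 596
v_rel = (6, -8),  |v_rel|² = 100;  v_rel·d = (6)·(16) + (-8)·(-22) = 272
100·t² − 544·t + 596 = 0  ⇒  m = 272² − 100·596 = 14384
m = 14384 > 0,  v_rel·d = 272 > 0  ⇒  inside

inside=yes margin=14384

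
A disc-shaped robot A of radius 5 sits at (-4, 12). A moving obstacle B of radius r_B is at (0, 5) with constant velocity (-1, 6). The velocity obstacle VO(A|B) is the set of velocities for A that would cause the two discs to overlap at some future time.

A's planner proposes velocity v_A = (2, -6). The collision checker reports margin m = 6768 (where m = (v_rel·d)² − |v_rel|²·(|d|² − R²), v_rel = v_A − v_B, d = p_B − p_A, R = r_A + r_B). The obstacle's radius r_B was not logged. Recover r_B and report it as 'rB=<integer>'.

m = 6768
d = (4, -7);  v_rel = (3, -12),  |v_rel|² = 153
v_rel×d = (3)·(-7) − (-12)·(4) = 27
since m = R²·153 − 27²:  R² = (729 + 6768) / 153 = 49
R = √49 = 7  ⇒  r_B = 7 − 5 = 2

rB=2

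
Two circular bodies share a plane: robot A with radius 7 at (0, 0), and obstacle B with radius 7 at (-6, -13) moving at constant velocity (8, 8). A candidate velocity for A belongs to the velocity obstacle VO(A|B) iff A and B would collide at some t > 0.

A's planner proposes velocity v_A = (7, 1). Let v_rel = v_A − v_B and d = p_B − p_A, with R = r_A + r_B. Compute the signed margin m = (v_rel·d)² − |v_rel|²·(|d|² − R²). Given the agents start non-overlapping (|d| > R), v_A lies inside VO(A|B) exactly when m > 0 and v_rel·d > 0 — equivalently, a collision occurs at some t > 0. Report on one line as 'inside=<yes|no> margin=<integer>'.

d = (-6, -13),  |d|² = 205;  R = 7+7 = 14,  c = 205−14² = 9
v_rel = (-1, -7),  |v_rel|² = 50;  v_rel·d = (-1)·(-6) + (-7)·(-13) = 97
50·t² − 194·t + 9 = 0  ⇒  m = 97² − 50·9 = 8959
m = 8959 > 0,  v_rel·d = 97 > 0  ⇒  inside

inside=yes margin=8959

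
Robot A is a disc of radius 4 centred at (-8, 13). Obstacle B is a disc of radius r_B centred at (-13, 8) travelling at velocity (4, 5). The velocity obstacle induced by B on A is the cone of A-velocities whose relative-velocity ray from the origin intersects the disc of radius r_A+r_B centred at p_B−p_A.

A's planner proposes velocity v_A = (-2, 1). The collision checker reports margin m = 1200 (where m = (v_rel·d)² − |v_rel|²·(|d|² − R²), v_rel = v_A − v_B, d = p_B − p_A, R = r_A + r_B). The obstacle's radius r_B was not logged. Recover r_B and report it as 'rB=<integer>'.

m = 1200
d = (-5, -5);  v_rel = (-6, -4),  |v_rel|² = 52
v_rel×d = (-6)·(-5) − (-4)·(-5) = 10
since m = R²·52 − 10²:  R² = (100 + 1200) / 52 = 25
R = √25 = 5  ⇒  r_B = 5 − 4 = 1

rB=1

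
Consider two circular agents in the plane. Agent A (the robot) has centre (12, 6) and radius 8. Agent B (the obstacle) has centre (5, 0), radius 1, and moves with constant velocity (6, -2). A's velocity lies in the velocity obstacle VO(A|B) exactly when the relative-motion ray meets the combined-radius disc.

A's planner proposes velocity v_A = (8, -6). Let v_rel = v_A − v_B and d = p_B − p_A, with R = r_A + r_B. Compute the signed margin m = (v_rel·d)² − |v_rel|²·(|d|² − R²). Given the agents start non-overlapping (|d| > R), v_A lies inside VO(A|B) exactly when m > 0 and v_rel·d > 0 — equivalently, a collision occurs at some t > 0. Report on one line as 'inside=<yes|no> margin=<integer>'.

d = (-7, -6),  |d|² = 85;  R = 8+1 = 9,  c = 85−9² = 4
v_rel = (2, -4),  |v_rel|² = 20;  v_rel·d = (2)·(-7) + (-4)·(-6) = 10
20·t² − 20·t + 4 = 0  ⇒  m = 10² − 20·4 = 20
m = 20 > 0,  v_rel·d = 10 > 0  ⇒  inside

inside=yes margin=20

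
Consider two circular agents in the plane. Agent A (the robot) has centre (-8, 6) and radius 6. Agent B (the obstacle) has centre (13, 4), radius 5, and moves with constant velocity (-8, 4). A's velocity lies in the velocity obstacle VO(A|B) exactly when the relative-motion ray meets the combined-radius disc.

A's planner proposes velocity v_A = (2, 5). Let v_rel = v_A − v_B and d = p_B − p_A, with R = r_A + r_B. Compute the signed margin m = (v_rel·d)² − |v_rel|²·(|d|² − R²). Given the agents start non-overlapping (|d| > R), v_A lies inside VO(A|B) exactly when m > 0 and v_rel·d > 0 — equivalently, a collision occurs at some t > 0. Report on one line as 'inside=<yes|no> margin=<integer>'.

d = (21, -2),  |d|² = 445;  R = 6+5 = 11,  c = 445−11² = 324
v_rel = (10, 1),  |v_rel|² = 101;  v_rel·d = (10)·(21) + (1)·(-2) = 208
101·t² − 416·t + 324 = 0  ⇒  m = 208² − 101·324 = 10540
m = 10540 > 0,  v_rel·d = 208 > 0  ⇒  inside

inside=yes margin=10540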